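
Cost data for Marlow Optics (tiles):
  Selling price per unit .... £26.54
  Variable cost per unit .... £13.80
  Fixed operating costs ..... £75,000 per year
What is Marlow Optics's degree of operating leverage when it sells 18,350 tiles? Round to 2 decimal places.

Total contribution margin = 18,350 × £12.74 = £233,779.00.
EBIT = £233,779.00 − £75,000 = £158,779.00.
DOL = contribution ÷ EBIT = £233,779.00 ÷ £158,779.00 = 1.4724.

1.47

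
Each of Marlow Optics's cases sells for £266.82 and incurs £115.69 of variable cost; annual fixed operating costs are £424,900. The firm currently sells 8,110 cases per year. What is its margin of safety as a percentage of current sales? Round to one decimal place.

Contribution margin per unit = £266.82 − £115.69 = £151.13. Break-even units = £424,900 ÷ £151.13 = 2,811.49; break-even revenue = 2,811.49 × £266.82 = £750,160.91.
Actual sales revenue = 8,110 × £266.82 = £2,163,910.20.
Margin of safety = (£2,163,910.20 − £750,160.91) ÷ £2,163,910.20 = 65.3%.

65.3%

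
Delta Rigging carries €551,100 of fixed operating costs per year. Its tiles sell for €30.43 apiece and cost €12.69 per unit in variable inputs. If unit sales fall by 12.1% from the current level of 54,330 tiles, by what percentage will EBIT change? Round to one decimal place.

Total contribution margin = 54,330 × €17.74 = €963,814.20.
Operating income = contribution − fixed costs = €963,814.20 − €551,100 = €412,714.20.
DOL = contribution ÷ EBIT = €963,814.20 ÷ €412,714.20 = 2.3353.
%ΔEBIT = DOL × %ΔSales = 2.3353 × -12.1% = -28.3%.

-28.3%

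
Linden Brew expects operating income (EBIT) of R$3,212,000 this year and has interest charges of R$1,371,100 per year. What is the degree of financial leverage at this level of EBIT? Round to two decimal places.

Interest = R$1,371,100.00.
Degree of financial leverage = EBIT / (EBIT − interest) = R$3,212,000 / R$1,840,900.00 = 1.7448.

1.74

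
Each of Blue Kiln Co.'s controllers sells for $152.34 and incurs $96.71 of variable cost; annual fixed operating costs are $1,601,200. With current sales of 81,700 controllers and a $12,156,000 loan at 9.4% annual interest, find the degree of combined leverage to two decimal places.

At 81,700 units, contribution = 81,700 × $55.63 = $4,544,971.00.
Operating income = contribution − fixed costs = $4,544,971.00 − $1,601,200 = $2,943,771.00. Interest = $1,142,664.00.
DOL = $4,544,971.00 ÷ $2,943,771.00 = 1.5439; DFL = $2,943,771.00 ÷ $1,801,107.00 = 1.6344.
DCL = DOL × DFL = 1.5439 × 1.6344 = 2.5234.

2.52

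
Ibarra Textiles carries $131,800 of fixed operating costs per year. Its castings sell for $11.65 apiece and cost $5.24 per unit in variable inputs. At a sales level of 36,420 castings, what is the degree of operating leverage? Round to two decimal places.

2.30

Contribution at this volume is 36,420 × $6.41 = $233,452.20.
Subtracting fixed costs: EBIT = $233,452.20 − $131,800 = $101,652.20.
So DOL = total CM / EBIT = $233,452.20 / $101,652.20 = 2.2966.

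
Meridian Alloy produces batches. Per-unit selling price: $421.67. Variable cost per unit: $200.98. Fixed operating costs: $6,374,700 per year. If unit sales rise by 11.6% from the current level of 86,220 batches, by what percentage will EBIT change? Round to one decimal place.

At 86,220 units, contribution = 86,220 × $220.69 = $19,027,891.80.
Operating income = contribution − fixed costs = $19,027,891.80 − $6,374,700 = $12,653,191.80.
Degree of operating leverage = $19,027,891.80 / $12,653,191.80 = 1.5038.
Operating income changes by 1.5038 × +11.6% = +17.4%.

+17.4%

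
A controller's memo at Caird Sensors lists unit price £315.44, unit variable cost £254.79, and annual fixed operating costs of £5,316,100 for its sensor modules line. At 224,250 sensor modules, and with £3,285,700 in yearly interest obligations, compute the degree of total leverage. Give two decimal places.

Contribution at this volume is 224,250 × £60.65 = £13,600,762.50.
Subtracting fixed costs: EBIT = £13,600,762.50 − £5,316,100 = £8,284,662.50. Interest = £3,285,700.00, so EBIT − I = £4,998,962.50.
Degree of total leverage = total CM / (EBIT − interest) = £13,600,762.50 / £4,998,962.50 = 2.7207.

2.72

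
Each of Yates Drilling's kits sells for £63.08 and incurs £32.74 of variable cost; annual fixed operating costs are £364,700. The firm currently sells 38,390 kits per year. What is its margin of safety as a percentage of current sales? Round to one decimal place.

Unit CM = price − variable cost = £63.08 − £32.74 = £30.34. Break-even units = £364,700 ÷ £30.34 = 12,020.44; break-even revenue = 12,020.44 × £63.08 = £758,249.04.
Actual sales revenue = 38,390 × £63.08 = £2,421,641.20.
Margin of safety = (£2,421,641.20 − £758,249.04) ÷ £2,421,641.20 = 68.7%.

68.7%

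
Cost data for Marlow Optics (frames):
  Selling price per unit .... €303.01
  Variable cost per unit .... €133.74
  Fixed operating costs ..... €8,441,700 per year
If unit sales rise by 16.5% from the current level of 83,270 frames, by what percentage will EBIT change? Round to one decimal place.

At 83,270 units, contribution = 83,270 × €169.27 = €14,095,112.90.
EBIT = €14,095,112.90 − €8,441,700 = €5,653,412.90.
Degree of operating leverage = €14,095,112.90 / €5,653,412.90 = 2.4932.
Operating income changes by 2.4932 × +16.5% = +41.1%.

+41.1%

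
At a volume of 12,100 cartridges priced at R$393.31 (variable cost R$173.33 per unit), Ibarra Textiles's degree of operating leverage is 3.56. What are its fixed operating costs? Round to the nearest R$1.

R$1,914,073

Contribution at this volume is 12,100 × R$219.98 = R$2,661,758.00.
DOL = contribution / EBIT, so EBIT = R$2,661,758.00 / 3.56 = R$747,684.83.
And FC = contribution − EBIT = R$2,661,758.00 − R$747,684.83 = R$1,914,073.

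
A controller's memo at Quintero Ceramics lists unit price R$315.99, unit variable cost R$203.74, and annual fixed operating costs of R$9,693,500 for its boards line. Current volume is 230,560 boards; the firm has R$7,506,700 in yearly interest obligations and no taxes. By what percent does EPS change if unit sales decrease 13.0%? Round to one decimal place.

At 230,560 units, contribution = 230,560 × R$112.25 = R$25,880,360.00.
Operating income = contribution − fixed costs = R$25,880,360.00 − R$9,693,500 = R$16,186,860.00.
Interest = R$7,506,700.00, so EBIT − I = R$8,680,160.00.
DCL = total CM / (EBIT − I) = R$25,880,360.00 / R$8,680,160.00 = 2.9816.
%ΔEPS = DCL × %ΔSales = 2.9816 × -13.0% = -38.8%.

-38.8%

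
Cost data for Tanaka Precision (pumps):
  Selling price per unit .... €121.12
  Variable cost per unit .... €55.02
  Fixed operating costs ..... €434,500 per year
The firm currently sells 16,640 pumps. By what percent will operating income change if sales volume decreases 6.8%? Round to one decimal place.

At 16,640 units, contribution = 16,640 × €66.10 = €1,099,904.00.
EBIT = €1,099,904.00 − €434,500 = €665,404.00.
Degree of operating leverage = €1,099,904.00 / €665,404.00 = 1.6530.
So EBIT moves 1.6530 × (-6.8%) = -11.2%.

-11.2%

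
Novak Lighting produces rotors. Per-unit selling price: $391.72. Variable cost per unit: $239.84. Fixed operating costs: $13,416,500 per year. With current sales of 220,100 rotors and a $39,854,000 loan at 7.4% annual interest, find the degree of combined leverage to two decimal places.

At 220,100 units, contribution = 220,100 × $151.88 = $33,428,788.00.
Subtracting fixed costs: EBIT = $33,428,788.00 − $13,416,500 = $20,012,288.00. Interest = $2,949,196.00.
DOL = $33,428,788.00 ÷ $20,012,288.00 = 1.6704; DFL = $20,012,288.00 ÷ $17,063,092.00 = 1.1728.
Combined leverage = 1.6704 × 1.1728 = 1.9590.

1.96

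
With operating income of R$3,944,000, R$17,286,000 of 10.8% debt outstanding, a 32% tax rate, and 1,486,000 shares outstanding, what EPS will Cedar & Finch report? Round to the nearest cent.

Pre-tax income = R$3,944,000 − R$1,866,888.00 = R$2,077,112.00.
After tax at 32%: net income = R$2,077,112.00 × 0.68 = R$1,412,436.16.
EPS = R$1,412,436.16 ÷ 1,486,000 = R$0.95.

R$0.95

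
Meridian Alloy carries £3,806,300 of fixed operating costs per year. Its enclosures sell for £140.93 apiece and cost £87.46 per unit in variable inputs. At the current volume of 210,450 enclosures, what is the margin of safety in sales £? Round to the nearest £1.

£19,626,516

Contribution margin per unit = £140.93 − £87.46 = £53.47. Break-even units = £3,806,300 ÷ £53.47 = 71,185.71; break-even revenue = 71,185.71 × £140.93 = £10,032,202.34.
Current sales = 210,450 × £140.93 = £29,658,718.50.
Margin of safety = £29,658,718.50 − £10,032,202.34 = £19,626,516.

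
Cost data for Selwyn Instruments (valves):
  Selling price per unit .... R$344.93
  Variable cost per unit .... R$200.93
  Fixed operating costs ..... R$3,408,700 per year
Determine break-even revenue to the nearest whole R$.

CM per unit = R$344.93 − R$200.93 = R$144.00; CM ratio = R$144.00 / R$344.93 = 0.4175.
Break-even sales = FC ÷ CM ratio = R$3,408,700 × R$344.93 / R$144.00 = R$8,165,020.

R$8,165,020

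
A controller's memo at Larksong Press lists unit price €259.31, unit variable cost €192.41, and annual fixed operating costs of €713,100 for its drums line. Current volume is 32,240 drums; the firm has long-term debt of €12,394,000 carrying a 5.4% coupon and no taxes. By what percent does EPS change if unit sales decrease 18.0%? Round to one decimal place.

At 32,240 units, contribution = 32,240 × €66.90 = €2,156,856.00.
Subtracting fixed costs: EBIT = €2,156,856.00 − €713,100 = €1,443,756.00.
After interest of €669,276.00, pre-tax earnings = €774,480.00.
Degree of combined leverage = contribution ÷ (EBIT − I) = €2,156,856.00 ÷ €774,480.00 = 2.7849.
%ΔEPS = DCL × %ΔSales = 2.7849 × -18.0% = -50.1%.

-50.1%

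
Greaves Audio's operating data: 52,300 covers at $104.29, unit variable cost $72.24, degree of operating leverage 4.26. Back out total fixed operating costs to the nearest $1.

$1,282,737

Total contribution margin = 52,300 × $32.05 = $1,676,215.00.
Since DOL = CM ÷ EBIT, EBIT = $1,676,215.00 ÷ 4.26 = $393,477.70.
Fixed costs = CM − EBIT = $1,676,215.00 − $393,477.70 = $1,282,737.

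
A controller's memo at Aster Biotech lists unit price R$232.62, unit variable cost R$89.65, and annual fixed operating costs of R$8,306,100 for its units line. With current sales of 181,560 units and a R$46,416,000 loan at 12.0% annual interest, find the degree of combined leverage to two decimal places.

At 181,560 units, contribution = 181,560 × R$142.97 = R$25,957,633.20.
Operating income = contribution − fixed costs = R$25,957,633.20 − R$8,306,100 = R$17,651,533.20. Interest = R$5,569,920.00.
DOL = R$25,957,633.20 ÷ R$17,651,533.20 = 1.4706; DFL = R$17,651,533.20 ÷ R$12,081,613.20 = 1.4610.
DCL = DOL × DFL = 1.4706 × 1.4610 = 2.1485.

2.15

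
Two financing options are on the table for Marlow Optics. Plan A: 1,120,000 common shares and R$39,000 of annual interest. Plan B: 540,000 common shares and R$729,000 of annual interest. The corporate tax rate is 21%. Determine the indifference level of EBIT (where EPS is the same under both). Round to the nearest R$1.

R$1,371,414

Set EPS_A = EPS_B: (EBIT − R$39,000)(1 − 0.21) ÷ 1,120,000 = (EBIT − R$729,000)(1 − 0.21) ÷ 540,000.
Cancelling (1 − t) and cross-multiplying: 540,000·(EBIT − 39,000) = 1,120,000·(EBIT − 729,000).
Solving, EBIT = (729,000·1,120,000 − 39,000·540,000) / (1,120,000 − 540,000) = 795,420,000,000 / 580,000 = 1,371,413.79.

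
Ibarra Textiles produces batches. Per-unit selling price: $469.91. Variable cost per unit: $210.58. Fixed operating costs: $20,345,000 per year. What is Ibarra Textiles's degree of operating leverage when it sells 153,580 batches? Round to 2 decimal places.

2.04

At 153,580 units, contribution = 153,580 × $259.33 = $39,827,901.40.
EBIT = $39,827,901.40 − $20,345,000 = $19,482,901.40.
DOL = contribution ÷ EBIT = $39,827,901.40 ÷ $19,482,901.40 = 2.0442.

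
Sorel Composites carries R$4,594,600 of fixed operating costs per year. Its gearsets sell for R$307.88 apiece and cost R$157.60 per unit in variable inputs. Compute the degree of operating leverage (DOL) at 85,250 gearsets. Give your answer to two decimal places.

1.56

Total contribution margin = 85,250 × R$150.28 = R$12,811,370.00.
Subtracting fixed costs: EBIT = R$12,811,370.00 − R$4,594,600 = R$8,216,770.00.
Degree of operating leverage = R$12,811,370.00 / R$8,216,770.00 = 1.5592.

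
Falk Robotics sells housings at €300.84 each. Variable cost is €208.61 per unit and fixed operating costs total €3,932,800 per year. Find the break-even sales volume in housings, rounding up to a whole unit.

Unit CM = price − variable cost = €300.84 − €208.61 = €92.23.
Break-even Q = €3,932,800 / €92.23 = 42,641.22 → 42,642 housings.

42,642 housings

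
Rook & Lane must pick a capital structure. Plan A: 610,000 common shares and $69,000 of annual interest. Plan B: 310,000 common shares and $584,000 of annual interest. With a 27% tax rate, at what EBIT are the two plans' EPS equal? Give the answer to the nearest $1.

Set EPS_A = EPS_B: (EBIT − $69,000)(1 − 0.27) ÷ 610,000 = (EBIT − $584,000)(1 − 0.27) ÷ 310,000.
The (1 − t) factor cancels: (EBIT − 69,000) × 310,000 = (EBIT − 584,000) × 610,000.
Solving, EBIT = (584,000·610,000 − 69,000·310,000) / (610,000 − 310,000) = 334,850,000,000 / 300,000 = 1,116,166.67.

$1,116,167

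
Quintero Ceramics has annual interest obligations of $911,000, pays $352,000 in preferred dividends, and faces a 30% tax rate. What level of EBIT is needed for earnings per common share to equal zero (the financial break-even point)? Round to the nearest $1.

$1,413,857

Grossing the preferred dividend up to pre-tax terms: $352,000 / (1 − 0.30) = $502,857.14.
Financial break-even EBIT = interest + D_p ÷ (1 − t) = $911,000 + $502,857.14 = $1,413,857.14.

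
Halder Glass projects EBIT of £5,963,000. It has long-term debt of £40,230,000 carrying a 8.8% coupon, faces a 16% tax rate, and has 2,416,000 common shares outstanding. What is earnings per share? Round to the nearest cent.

Interest = £3,540,240.00, so EBT = £5,963,000 − £3,540,240.00 = £2,422,760.00.
After tax at 16%: net income = £2,422,760.00 × 0.84 = £2,035,118.40.
EPS = £2,035,118.40 ÷ 2,416,000 = £0.84.

£0.84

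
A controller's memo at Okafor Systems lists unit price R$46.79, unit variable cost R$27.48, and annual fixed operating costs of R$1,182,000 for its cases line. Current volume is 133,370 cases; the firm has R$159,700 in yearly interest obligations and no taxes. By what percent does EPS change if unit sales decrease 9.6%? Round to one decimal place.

Contribution at this volume is 133,370 × R$19.31 = R$2,575,374.70.
Operating income = contribution − fixed costs = R$2,575,374.70 − R$1,182,000 = R$1,393,374.70.
After interest of R$159,700.00, pre-tax earnings = R$1,233,674.70.
DCL = total CM / (EBIT − I) = R$2,575,374.70 / R$1,233,674.70 = 2.0876.
%ΔEPS = DCL × %ΔSales = 2.0876 × -9.6% = -20.0%.

-20.0%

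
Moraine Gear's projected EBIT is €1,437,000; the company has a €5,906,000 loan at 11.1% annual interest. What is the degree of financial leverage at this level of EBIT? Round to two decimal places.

Annual interest charges come to €655,566.00.
Degree of financial leverage = EBIT / (EBIT − interest) = €1,437,000 / €781,434.00 = 1.8389.

1.84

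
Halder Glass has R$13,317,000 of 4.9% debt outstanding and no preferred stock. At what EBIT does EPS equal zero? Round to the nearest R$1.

Annual interest = 4.9% × R$13,317,000 = R$652,533.00.
Without preferred stock the financial break-even is simply EBIT = interest = R$652,533.00.

R$652,533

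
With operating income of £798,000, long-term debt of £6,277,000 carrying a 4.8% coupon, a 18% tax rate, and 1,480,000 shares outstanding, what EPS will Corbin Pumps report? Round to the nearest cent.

£0.28

Interest = £301,296.00, so EBT = £798,000 − £301,296.00 = £496,704.00.
Net income = £496,704.00 × (1 − 0.18) = £407,297.28.
Per share: £407,297.28 / 1,480,000 shares = £0.28.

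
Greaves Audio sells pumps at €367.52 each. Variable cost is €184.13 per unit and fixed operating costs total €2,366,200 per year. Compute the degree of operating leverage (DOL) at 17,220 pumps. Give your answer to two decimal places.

3.99

Total contribution margin = 17,220 × €183.39 = €3,157,975.80.
EBIT = €3,157,975.80 − €2,366,200 = €791,775.80.
Degree of operating leverage = €3,157,975.80 / €791,775.80 = 3.9885.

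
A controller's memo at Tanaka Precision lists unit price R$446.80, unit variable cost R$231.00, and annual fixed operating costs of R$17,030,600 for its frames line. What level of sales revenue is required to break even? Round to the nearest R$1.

CM per unit = R$446.80 − R$231.00 = R$215.80; CM ratio = R$215.80 / R$446.80 = 0.4830.
Break-even revenue = fixed costs × price ÷ CM = R$17,030,600 × R$446.80 ÷ R$215.80 = R$35,260,760.

R$35,260,760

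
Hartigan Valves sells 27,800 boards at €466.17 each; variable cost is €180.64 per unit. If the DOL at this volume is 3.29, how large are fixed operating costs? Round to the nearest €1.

€5,525,049

Contribution at this volume is 27,800 × €285.53 = €7,937,734.00.
DOL = contribution / EBIT, so EBIT = €7,937,734.00 / 3.29 = €2,412,685.11.
And FC = contribution − EBIT = €7,937,734.00 − €2,412,685.11 = €5,525,049.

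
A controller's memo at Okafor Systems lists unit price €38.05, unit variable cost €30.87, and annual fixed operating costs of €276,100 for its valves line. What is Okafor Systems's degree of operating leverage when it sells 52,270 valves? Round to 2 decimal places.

Total contribution margin = 52,270 × €7.18 = €375,298.60.
Subtracting fixed costs: EBIT = €375,298.60 − €276,100 = €99,198.60.
DOL = contribution ÷ EBIT = €375,298.60 ÷ €99,198.60 = 3.7833.

3.78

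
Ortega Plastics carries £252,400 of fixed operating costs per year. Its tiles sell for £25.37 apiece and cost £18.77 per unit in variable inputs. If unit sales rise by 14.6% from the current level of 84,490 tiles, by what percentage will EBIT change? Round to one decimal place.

+26.7%

Total contribution margin = 84,490 × £6.60 = £557,634.00.
Subtracting fixed costs: EBIT = £557,634.00 − £252,400 = £305,234.00.
So DOL = total CM / EBIT = £557,634.00 / £305,234.00 = 1.8269.
So EBIT moves 1.8269 × (+14.6%) = +26.7%.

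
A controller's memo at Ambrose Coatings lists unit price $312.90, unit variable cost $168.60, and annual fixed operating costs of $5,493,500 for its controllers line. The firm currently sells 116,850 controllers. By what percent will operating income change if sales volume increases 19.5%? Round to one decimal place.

+28.9%

At 116,850 units, contribution = 116,850 × $144.30 = $16,861,455.00.
Subtracting fixed costs: EBIT = $16,861,455.00 − $5,493,500 = $11,367,955.00.
DOL = contribution ÷ EBIT = $16,861,455.00 ÷ $11,367,955.00 = 1.4832.
Operating income changes by 1.4832 × +19.5% = +28.9%.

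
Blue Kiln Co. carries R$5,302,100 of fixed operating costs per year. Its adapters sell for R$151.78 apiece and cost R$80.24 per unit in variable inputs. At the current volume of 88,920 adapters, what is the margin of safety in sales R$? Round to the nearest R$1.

Contribution margin per unit = R$151.78 − R$80.24 = R$71.54. Break-even units = R$5,302,100 ÷ R$71.54 = 74,113.78; break-even revenue = 74,113.78 × R$151.78 = R$11,248,989.91.
Actual sales revenue = 88,920 × R$151.78 = R$13,496,277.60.
Margin of safety = R$13,496,277.60 − R$11,248,989.91 = R$2,247,288.

R$2,247,288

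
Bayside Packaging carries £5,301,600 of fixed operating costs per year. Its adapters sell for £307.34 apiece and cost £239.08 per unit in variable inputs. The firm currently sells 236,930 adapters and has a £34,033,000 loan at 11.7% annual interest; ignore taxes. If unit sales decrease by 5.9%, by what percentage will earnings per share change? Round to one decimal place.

At 236,930 units, contribution = 236,930 × £68.26 = £16,172,841.80.
Operating income = contribution − fixed costs = £16,172,841.80 − £5,301,600 = £10,871,241.80.
Interest = £3,981,861.00, so EBIT − I = £6,889,380.80.
Degree of combined leverage = contribution ÷ (EBIT − I) = £16,172,841.80 ÷ £6,889,380.80 = 2.3475.
%ΔEPS = DCL × %ΔSales = 2.3475 × -5.9% = -13.9%.

-13.9%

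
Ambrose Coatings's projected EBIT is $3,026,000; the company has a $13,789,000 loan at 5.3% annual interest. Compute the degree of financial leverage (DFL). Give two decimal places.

Annual interest charges come to $730,817.00.
Degree of financial leverage = EBIT / (EBIT − interest) = $3,026,000 / $2,295,183.00 = 1.3184.

1.32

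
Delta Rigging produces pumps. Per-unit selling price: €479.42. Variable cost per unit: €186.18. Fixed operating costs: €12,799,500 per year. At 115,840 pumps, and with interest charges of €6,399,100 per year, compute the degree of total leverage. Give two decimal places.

2.30

Contribution at this volume is 115,840 × €293.24 = €33,968,921.60.
Operating income = contribution − fixed costs = €33,968,921.60 − €12,799,500 = €21,169,421.60. Interest = €6,399,100.00.
DOL = €33,968,921.60 ÷ €21,169,421.60 = 1.6046; DFL = €21,169,421.60 ÷ €14,770,321.60 = 1.4332.
DCL = DOL × DFL = 1.6046 × 1.4332 = 2.2997.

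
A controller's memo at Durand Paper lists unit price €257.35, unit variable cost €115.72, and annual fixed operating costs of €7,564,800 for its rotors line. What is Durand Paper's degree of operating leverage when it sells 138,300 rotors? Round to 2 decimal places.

1.63

Contribution at this volume is 138,300 × €141.63 = €19,587,429.00.
EBIT = €19,587,429.00 − €7,564,800 = €12,022,629.00.
So DOL = total CM / EBIT = €19,587,429.00 / €12,022,629.00 = 1.6292.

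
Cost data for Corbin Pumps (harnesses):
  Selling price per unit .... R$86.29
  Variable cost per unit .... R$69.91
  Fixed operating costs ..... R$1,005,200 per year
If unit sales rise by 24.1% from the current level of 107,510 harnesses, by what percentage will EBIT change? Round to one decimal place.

+56.2%

Total contribution margin = 107,510 × R$16.38 = R$1,761,013.80.
Operating income = contribution − fixed costs = R$1,761,013.80 − R$1,005,200 = R$755,813.80.
Degree of operating leverage = R$1,761,013.80 / R$755,813.80 = 2.3300.
Operating income changes by 2.3300 × +24.1% = +56.2%.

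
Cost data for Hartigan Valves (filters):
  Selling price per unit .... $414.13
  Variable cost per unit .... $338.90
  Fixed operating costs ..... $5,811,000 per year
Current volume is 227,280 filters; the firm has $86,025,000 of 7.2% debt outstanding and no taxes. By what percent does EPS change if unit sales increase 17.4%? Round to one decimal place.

Total contribution margin = 227,280 × $75.23 = $17,098,274.40.
Subtracting fixed costs: EBIT = $17,098,274.40 − $5,811,000 = $11,287,274.40.
Interest = $6,193,800.00, so EBIT − I = $5,093,474.40.
DCL = total CM / (EBIT − I) = $17,098,274.40 / $5,093,474.40 = 3.3569.
EPS therefore changes by 3.3569 × (+17.4%) = +58.4%.

+58.4%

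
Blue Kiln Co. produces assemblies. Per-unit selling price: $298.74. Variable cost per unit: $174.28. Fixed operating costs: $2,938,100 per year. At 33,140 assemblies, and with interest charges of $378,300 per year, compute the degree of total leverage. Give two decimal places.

At 33,140 units, contribution = 33,140 × $124.46 = $4,124,604.40.
Subtracting fixed costs: EBIT = $4,124,604.40 − $2,938,100 = $1,186,504.40. Interest = $378,300.00.
DOL = $4,124,604.40 ÷ $1,186,504.40 = 3.4763; DFL = $1,186,504.40 ÷ $808,204.40 = 1.4681.
DCL = DOL × DFL = 3.4763 × 1.4681 = 5.1036.

5.10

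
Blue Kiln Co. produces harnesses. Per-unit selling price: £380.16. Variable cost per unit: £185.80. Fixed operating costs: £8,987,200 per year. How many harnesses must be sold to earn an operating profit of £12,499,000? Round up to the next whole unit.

110,549 harnesses

Unit CM = price − variable cost = £380.16 − £185.80 = £194.36.
Need Q such that Q × £194.36 − £8,987,200 = £12,499,000, i.e. Q = £21,486,200 / £194.36 = 110,548.47 → 110,549.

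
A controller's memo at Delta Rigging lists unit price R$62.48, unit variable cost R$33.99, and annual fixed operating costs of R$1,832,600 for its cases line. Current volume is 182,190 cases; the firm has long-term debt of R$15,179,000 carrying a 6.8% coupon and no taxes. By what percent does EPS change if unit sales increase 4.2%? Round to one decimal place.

+9.4%

Contribution at this volume is 182,190 × R$28.49 = R$5,190,593.10.
Operating income = contribution − fixed costs = R$5,190,593.10 − R$1,832,600 = R$3,357,993.10.
After interest of R$1,032,172.00, pre-tax earnings = R$2,325,821.10.
DCL = total CM / (EBIT − I) = R$5,190,593.10 / R$2,325,821.10 = 2.2317.
%ΔEPS = DCL × %ΔSales = 2.2317 × +4.2% = +9.4%.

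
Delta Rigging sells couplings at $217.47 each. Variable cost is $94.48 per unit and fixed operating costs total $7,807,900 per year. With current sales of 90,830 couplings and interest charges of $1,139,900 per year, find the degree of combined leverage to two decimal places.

5.02

Total contribution margin = 90,830 × $122.99 = $11,171,181.70.
Operating income = contribution − fixed costs = $11,171,181.70 − $7,807,900 = $3,363,281.70. Interest = $1,139,900.00, so EBIT − I = $2,223,381.70.
Degree of total leverage = total CM / (EBIT − interest) = $11,171,181.70 / $2,223,381.70 = 5.0244.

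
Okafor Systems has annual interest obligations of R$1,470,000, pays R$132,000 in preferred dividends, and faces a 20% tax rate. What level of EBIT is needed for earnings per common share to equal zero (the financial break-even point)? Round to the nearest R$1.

R$1,635,000

Grossing the preferred dividend up to pre-tax terms: R$132,000 / (1 − 0.20) = R$165,000.00.
EPS = 0 when EBIT covers interest plus the pre-tax preferred burden: R$1,470,000 + R$165,000.00 = R$1,635,000.00.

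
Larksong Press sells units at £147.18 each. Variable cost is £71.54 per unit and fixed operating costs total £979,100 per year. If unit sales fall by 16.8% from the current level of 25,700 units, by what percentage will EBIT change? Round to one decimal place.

-33.8%

At 25,700 units, contribution = 25,700 × £75.64 = £1,943,948.00.
EBIT = £1,943,948.00 − £979,100 = £964,848.00.
So DOL = total CM / EBIT = £1,943,948.00 / £964,848.00 = 2.0148.
%ΔEBIT = DOL × %ΔSales = 2.0148 × -16.8% = -33.8%.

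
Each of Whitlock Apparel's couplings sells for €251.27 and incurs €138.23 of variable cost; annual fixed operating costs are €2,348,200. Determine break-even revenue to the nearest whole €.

CM per unit = €251.27 − €138.23 = €113.04; CM ratio = €113.04 / €251.27 = 0.4499.
Break-even revenue = fixed costs × price ÷ CM = €2,348,200 × €251.27 ÷ €113.04 = €5,219,676.

€5,219,676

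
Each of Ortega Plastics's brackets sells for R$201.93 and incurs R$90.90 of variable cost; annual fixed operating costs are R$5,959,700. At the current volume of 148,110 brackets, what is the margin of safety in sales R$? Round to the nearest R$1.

R$19,068,960

Each unit contributes R$201.93 − R$90.90 = R$111.03. Break-even units = R$5,959,700 ÷ R$111.03 = 53,676.48; break-even revenue = 53,676.48 × R$201.93 = R$10,838,892.38.
Current sales = 148,110 × R$201.93 = R$29,907,852.30.
Margin of safety = R$29,907,852.30 − R$10,838,892.38 = R$19,068,960.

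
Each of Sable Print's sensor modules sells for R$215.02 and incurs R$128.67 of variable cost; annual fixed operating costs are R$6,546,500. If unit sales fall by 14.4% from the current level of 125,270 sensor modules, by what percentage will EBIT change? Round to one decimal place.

-36.5%

Contribution at this volume is 125,270 × R$86.35 = R$10,817,064.50.
Subtracting fixed costs: EBIT = R$10,817,064.50 − R$6,546,500 = R$4,270,564.50.
DOL = contribution ÷ EBIT = R$10,817,064.50 ÷ R$4,270,564.50 = 2.5329.
Operating income changes by 2.5329 × -14.4% = -36.5%.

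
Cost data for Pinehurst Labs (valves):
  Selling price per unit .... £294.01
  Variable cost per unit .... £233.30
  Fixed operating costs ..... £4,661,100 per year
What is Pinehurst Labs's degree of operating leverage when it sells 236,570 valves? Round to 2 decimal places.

1.48

Contribution at this volume is 236,570 × £60.71 = £14,362,164.70.
EBIT = £14,362,164.70 − £4,661,100 = £9,701,064.70.
DOL = contribution ÷ EBIT = £14,362,164.70 ÷ £9,701,064.70 = 1.4805.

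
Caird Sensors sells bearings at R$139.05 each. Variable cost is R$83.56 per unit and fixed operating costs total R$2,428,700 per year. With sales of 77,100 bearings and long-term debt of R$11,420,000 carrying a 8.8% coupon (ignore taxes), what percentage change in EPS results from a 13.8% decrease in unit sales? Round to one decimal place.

At 77,100 units, contribution = 77,100 × R$55.49 = R$4,278,279.00.
Subtracting fixed costs: EBIT = R$4,278,279.00 − R$2,428,700 = R$1,849,579.00.
Interest = R$1,004,960.00, so EBIT − I = R$844,619.00.
Degree of combined leverage = contribution ÷ (EBIT − I) = R$4,278,279.00 ÷ R$844,619.00 = 5.0653.
EPS therefore changes by 5.0653 × (-13.8%) = -69.9%.

-69.9%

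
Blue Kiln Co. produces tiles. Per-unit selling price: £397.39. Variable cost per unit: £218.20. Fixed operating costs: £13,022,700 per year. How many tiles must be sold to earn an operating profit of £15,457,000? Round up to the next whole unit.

158,936 tiles

Unit CM = price − variable cost = £397.39 − £218.20 = £179.19.
Need Q such that Q × £179.19 − £13,022,700 = £15,457,000, i.e. Q = £28,479,700 / £179.19 = 158,935.77 → 158,936.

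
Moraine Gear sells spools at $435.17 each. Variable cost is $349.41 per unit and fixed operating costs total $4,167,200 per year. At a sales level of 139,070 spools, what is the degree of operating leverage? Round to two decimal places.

1.54

Contribution at this volume is 139,070 × $85.76 = $11,926,643.20.
Operating income = contribution − fixed costs = $11,926,643.20 − $4,167,200 = $7,759,443.20.
Degree of operating leverage = $11,926,643.20 / $7,759,443.20 = 1.5370.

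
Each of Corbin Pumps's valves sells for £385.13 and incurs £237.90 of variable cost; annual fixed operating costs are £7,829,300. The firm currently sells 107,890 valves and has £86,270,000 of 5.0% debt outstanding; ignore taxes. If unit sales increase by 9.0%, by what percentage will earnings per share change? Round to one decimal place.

+38.2%

Contribution at this volume is 107,890 × £147.23 = £15,884,644.70.
Operating income = contribution − fixed costs = £15,884,644.70 − £7,829,300 = £8,055,344.70.
Interest = £4,313,500.00, so EBIT − I = £3,741,844.70.
DCL = total CM / (EBIT − I) = £15,884,644.70 / £3,741,844.70 = 4.2451.
%ΔEPS = DCL × %ΔSales = 4.2451 × +9.0% = +38.2%.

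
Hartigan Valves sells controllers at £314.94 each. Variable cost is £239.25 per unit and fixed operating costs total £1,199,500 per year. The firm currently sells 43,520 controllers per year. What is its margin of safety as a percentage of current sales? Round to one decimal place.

63.6%

Unit CM = price − variable cost = £314.94 − £239.25 = £75.69. Break-even units = £1,199,500 ÷ £75.69 = 15,847.54; break-even revenue = 15,847.54 × £314.94 = £4,991,022.99.
Current sales = 43,520 × £314.94 = £13,706,188.80.
Margin of safety = (£13,706,188.80 − £4,991,022.99) ÷ £13,706,188.80 = 63.6%.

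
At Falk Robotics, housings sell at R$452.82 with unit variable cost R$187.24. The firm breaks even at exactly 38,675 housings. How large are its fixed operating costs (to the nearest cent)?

R$10,271,306.50

Contribution margin per unit = R$452.82 − R$187.24 = R$265.58.
Fixed costs = break-even units × CM = 38,675 × R$265.58 = R$10,271,306.50.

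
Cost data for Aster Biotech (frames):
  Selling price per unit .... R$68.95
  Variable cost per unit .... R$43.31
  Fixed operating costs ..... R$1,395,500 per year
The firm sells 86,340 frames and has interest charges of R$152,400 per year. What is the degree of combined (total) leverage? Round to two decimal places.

3.32

At 86,340 units, contribution = 86,340 × R$25.64 = R$2,213,757.60.
Operating income = contribution − fixed costs = R$2,213,757.60 − R$1,395,500 = R$818,257.60. Interest = R$152,400.00.
DOL = R$2,213,757.60 ÷ R$818,257.60 = 2.7055; DFL = R$818,257.60 ÷ R$665,857.60 = 1.2289.
DCL = DOL × DFL = 2.7055 × 1.2289 = 3.3248.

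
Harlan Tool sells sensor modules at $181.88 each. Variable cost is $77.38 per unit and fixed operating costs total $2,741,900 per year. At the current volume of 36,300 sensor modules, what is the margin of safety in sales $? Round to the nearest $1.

$1,830,026

Contribution margin per unit = $181.88 − $77.38 = $104.50. Break-even units = $2,741,900 ÷ $104.50 = 26,238.28; break-even revenue = 26,238.28 × $181.88 = $4,772,217.91.
Current sales = 36,300 × $181.88 = $6,602,244.00.
Margin of safety = $6,602,244.00 − $4,772,217.91 = $1,830,026.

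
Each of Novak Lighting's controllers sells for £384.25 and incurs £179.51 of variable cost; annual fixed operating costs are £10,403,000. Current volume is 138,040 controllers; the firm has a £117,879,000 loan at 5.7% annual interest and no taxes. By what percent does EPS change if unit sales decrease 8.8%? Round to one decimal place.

Contribution at this volume is 138,040 × £204.74 = £28,262,309.60.
Subtracting fixed costs: EBIT = £28,262,309.60 − £10,403,000 = £17,859,309.60.
Interest = £6,719,103.00, so EBIT − I = £11,140,206.60.
Degree of combined leverage = contribution ÷ (EBIT − I) = £28,262,309.60 ÷ £11,140,206.60 = 2.5370.
%ΔEPS = DCL × %ΔSales = 2.5370 × -8.8% = -22.3%.

-22.3%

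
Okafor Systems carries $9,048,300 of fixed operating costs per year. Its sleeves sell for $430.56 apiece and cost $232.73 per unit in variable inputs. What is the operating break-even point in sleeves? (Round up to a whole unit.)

Contribution margin per unit = $430.56 − $232.73 = $197.83.
Break-even volume = fixed costs ÷ CM per unit = $9,048,300 ÷ $197.83 = 45,737.75, so 45,738 sleeves.

45,738 sleeves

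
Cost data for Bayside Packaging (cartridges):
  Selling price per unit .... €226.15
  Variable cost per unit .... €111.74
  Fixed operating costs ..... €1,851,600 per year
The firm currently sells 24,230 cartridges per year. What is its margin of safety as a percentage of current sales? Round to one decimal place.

33.2%

Unit CM = price − variable cost = €226.15 − €111.74 = €114.41. Break-even units = €1,851,600 ÷ €114.41 = 16,183.90; break-even revenue = 16,183.90 × €226.15 = €3,659,988.99.
Current sales = 24,230 × €226.15 = €5,479,614.50.
Margin of safety = (€5,479,614.50 − €3,659,988.99) ÷ €5,479,614.50 = 33.2%.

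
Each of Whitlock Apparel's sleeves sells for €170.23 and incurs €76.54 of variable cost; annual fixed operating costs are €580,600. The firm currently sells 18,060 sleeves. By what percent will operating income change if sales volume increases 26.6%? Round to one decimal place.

+40.5%

Contribution at this volume is 18,060 × €93.69 = €1,692,041.40.
EBIT = €1,692,041.40 − €580,600 = €1,111,441.40.
DOL = contribution ÷ EBIT = €1,692,041.40 ÷ €1,111,441.40 = 1.5224.
So EBIT moves 1.5224 × (+26.6%) = +40.5%.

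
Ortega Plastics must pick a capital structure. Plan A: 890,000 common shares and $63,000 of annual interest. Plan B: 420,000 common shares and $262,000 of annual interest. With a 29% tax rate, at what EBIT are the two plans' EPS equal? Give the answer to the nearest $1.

$439,830

At indifference, (EBIT − 63,000)(1 − t)/890,000 = (EBIT − 262,000)(1 − t)/420,000.
The (1 − t) factor cancels: (EBIT − 63,000) × 420,000 = (EBIT − 262,000) × 890,000.
Solving, EBIT = (262,000·890,000 − 63,000·420,000) / (890,000 − 420,000) = 206,720,000,000 / 470,000 = 439,829.79.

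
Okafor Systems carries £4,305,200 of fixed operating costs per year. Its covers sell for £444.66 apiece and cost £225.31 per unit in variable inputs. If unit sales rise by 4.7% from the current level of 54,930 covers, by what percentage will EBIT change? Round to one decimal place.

+7.3%

Contribution at this volume is 54,930 × £219.35 = £12,048,895.50.
Operating income = contribution − fixed costs = £12,048,895.50 − £4,305,200 = £7,743,695.50.
So DOL = total CM / EBIT = £12,048,895.50 / £7,743,695.50 = 1.5560.
Operating income changes by 1.5560 × +4.7% = +7.3%.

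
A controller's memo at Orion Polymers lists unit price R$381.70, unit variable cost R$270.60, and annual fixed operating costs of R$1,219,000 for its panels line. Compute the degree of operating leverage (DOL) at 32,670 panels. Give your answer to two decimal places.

Contribution at this volume is 32,670 × R$111.10 = R$3,629,637.00.
Operating income = contribution − fixed costs = R$3,629,637.00 − R$1,219,000 = R$2,410,637.00.
So DOL = total CM / EBIT = R$3,629,637.00 / R$2,410,637.00 = 1.5057.

1.51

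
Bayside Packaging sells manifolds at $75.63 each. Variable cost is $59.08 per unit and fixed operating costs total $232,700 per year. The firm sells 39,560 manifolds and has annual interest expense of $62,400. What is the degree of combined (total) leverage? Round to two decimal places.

1.82

Total contribution margin = 39,560 × $16.55 = $654,718.00.
Operating income = contribution − fixed costs = $654,718.00 − $232,700 = $422,018.00. Interest = $62,400.00.
DOL = $654,718.00 ÷ $422,018.00 = 1.5514; DFL = $422,018.00 ÷ $359,618.00 = 1.1735.
Combined leverage = 1.5514 × 1.1735 = 1.8206.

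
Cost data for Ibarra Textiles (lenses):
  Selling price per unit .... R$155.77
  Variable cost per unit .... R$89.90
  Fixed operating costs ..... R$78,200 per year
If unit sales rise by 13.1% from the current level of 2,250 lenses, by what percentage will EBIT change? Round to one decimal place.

At 2,250 units, contribution = 2,250 × R$65.87 = R$148,207.50.
Operating income = contribution − fixed costs = R$148,207.50 − R$78,200 = R$70,007.50.
So DOL = total CM / EBIT = R$148,207.50 / R$70,007.50 = 2.1170.
Operating income changes by 2.1170 × +13.1% = +27.7%.

+27.7%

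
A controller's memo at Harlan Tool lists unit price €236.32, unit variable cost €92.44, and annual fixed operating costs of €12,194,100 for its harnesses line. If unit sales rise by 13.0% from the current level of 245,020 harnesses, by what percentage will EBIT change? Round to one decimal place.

+19.9%

Total contribution margin = 245,020 × €143.88 = €35,253,477.60.
Operating income = contribution − fixed costs = €35,253,477.60 − €12,194,100 = €23,059,377.60.
Degree of operating leverage = €35,253,477.60 / €23,059,377.60 = 1.5288.
So EBIT moves 1.5288 × (+13.0%) = +19.9%.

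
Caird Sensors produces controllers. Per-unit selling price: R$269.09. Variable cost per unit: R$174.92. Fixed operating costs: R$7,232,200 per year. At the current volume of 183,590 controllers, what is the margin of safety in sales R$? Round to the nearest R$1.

R$28,736,281

Each unit contributes R$269.09 − R$174.92 = R$94.17. Break-even units = R$7,232,200 ÷ R$94.17 = 76,799.41; break-even revenue = 76,799.41 × R$269.09 = R$20,665,951.98.
Actual sales revenue = 183,590 × R$269.09 = R$49,402,233.10.
Margin of safety = R$49,402,233.10 − R$20,665,951.98 = R$28,736,281.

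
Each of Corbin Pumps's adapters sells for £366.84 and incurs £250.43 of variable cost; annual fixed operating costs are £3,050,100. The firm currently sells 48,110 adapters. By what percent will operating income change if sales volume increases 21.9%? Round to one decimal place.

At 48,110 units, contribution = 48,110 × £116.41 = £5,600,485.10.
EBIT = £5,600,485.10 − £3,050,100 = £2,550,385.10.
Degree of operating leverage = £5,600,485.10 / £2,550,385.10 = 2.1959.
%ΔEBIT = DOL × %ΔSales = 2.1959 × +21.9% = +48.1%.

+48.1%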